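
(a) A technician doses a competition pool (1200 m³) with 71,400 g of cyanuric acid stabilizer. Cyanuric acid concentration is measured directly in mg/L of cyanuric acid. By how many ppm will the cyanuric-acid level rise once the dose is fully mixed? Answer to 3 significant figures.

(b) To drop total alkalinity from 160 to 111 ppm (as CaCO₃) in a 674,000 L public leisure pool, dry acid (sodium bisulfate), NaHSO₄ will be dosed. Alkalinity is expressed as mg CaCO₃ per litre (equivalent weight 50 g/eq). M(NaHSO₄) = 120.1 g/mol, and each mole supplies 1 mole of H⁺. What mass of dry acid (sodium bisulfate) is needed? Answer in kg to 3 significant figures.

(a) 59.5 ppm; (b) 79.3 kg

(a) Volume: 1200 m³ = 1,200,000 L.
(a) Rise: 71,400 g / 1,200,000 L × 1000 = 59.5 mg/L.

(b) Alkalinity to neutralize: (160 − 111) = 49 mg/L as CaCO₃ × 674,000 L = 33,030 g as CaCO₃.
(b) Equivalents of H⁺ required: 33,030 ÷ 50 g/eq = 660.5 eq = 660.5 mol NaHSO₄.
(b) Mass of NaHSO₄: 660.5 × 120.1 = 79,330 g.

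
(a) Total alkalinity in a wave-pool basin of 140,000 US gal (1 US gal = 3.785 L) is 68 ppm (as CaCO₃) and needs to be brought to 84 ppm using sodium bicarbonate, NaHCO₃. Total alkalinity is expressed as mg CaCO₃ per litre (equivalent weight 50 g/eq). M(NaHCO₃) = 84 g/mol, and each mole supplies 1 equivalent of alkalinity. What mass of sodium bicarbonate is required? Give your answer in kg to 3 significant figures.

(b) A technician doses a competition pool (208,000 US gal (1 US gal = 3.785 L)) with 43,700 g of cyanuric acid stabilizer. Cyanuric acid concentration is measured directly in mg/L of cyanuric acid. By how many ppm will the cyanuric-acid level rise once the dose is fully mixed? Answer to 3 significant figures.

(a) 14.2 kg; (b) 55.5 ppm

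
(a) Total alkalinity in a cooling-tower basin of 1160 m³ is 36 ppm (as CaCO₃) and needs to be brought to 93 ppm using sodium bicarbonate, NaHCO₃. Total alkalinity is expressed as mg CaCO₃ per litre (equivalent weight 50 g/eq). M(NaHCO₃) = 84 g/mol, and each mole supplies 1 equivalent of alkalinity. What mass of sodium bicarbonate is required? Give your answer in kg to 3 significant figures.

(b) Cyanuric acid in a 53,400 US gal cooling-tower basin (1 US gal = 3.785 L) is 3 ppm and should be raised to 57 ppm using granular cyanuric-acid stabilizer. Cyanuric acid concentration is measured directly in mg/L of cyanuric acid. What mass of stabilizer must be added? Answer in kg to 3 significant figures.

(a) Volume: 1160 m³ = 1,160,000 L.
(a) Alkalinity to add: (93 − 36) = 57 mg/L as CaCO₃ × 1,160,000 L = 66,120 g as CaCO₃.
(a) Equivalents: 66,120 g ÷ 50 g/eq = 1322 eq.
(a) NaHCO₃ supplies 1 eq per mole → 1322 mol.
(a) Mass: 1322 mol × 84 g/mol = 111,100 g.

(b) Volume: 53,400 US gal × 3.785 L/gal = 202,119 L.
(b) CYA to add: (57 − 3) = 54 mg/L × 202,119 L = 10,910 g cyanuric acid.

(a) 111 kg; (b) 10.9 kg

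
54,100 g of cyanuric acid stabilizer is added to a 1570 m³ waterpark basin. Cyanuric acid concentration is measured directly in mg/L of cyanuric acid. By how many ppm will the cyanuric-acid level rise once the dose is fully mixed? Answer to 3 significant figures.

Volume: 1570 m³ = 1,570,000 L.
Rise: 54,100 g / 1,570,000 L × 1000 = 34.46 mg/L.

34.5 ppm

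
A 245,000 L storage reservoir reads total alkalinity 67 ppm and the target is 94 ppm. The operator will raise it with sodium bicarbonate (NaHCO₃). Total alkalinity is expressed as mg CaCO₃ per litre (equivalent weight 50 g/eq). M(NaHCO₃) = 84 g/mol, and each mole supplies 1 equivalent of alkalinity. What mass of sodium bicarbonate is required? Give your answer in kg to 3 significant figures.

Alkalinity to add: (94 − 67) = 27 mg/L as CaCO₃ × 245,000 L = 6615 g as CaCO₃.
Equivalents: 6615 g ÷ 50 g/eq = 132.3 eq.
NaHCO₃ supplies 1 eq per mole → 132.3 mol.
Mass: 132.3 mol × 84 g/mol = 11,110 g.

11.1 kg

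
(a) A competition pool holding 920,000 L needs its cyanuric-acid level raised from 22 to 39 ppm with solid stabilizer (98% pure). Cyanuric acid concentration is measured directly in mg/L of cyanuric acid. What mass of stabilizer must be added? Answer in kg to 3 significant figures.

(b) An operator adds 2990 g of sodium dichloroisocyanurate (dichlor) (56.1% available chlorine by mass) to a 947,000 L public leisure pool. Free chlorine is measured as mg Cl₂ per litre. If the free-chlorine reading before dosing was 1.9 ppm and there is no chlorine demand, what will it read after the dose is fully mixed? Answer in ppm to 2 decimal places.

(a) 16.0 kg; (b) 3.67 ppm

(a) CYA to add: (39 − 22) = 17 mg/L × 920,000 L = 15,640 g cyanuric acid.
(a) At 98% purity: 15,640 / 0.98 = 15,960 g product.

(b) Available chlorine delivered: 2990 g × 0.561 = 1677 g as Cl₂.
(b) Concentration rise: 1677 g / 947,000 L = 1.771 mg/L = 1.77 ppm.
(b) Final FC: 1.9 + 1.77 = 3.67 ppm.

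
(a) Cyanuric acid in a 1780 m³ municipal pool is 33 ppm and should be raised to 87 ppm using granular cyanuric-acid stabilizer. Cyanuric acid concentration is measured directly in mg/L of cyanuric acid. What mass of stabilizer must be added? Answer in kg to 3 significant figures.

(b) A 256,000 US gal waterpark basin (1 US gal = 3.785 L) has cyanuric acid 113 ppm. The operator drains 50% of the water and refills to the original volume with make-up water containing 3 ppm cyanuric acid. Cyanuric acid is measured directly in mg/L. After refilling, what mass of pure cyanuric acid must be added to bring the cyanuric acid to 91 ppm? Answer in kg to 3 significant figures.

(a) 96.1 kg; (b) 32.0 kg

(a) Volume: 1780 m³ = 1,780,000 L.
(a) CYA to add: (87 − 33) = 54 mg/L × 1,780,000 L = 96,120 g cyanuric acid.

(b) Volume: 256,000 US gal × 3.785 L/gal = 968,960 L.
(b) After draining 50% and refilling: 113 × 0.50 + 3 × 0.50 = 58 ppm.
(b) Deficit to target: 91 − 58 = 33 mg/L.
(b) Mass: 33 mg/L × 968,960 L = 31,980 g cyanuric acid.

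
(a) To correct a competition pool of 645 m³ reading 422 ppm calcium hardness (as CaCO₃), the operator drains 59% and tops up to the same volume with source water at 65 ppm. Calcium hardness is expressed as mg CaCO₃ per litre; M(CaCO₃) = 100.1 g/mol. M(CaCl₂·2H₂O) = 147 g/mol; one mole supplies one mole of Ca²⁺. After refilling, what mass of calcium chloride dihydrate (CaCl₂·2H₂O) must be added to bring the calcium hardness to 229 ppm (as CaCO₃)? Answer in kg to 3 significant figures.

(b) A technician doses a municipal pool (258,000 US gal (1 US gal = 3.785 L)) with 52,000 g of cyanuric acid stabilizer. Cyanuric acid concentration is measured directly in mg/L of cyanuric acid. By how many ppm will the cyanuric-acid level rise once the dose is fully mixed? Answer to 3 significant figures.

(a) 16.7 kg; (b) 53.2 ppm

(a) Volume: 645 m³ = 645,000 L.
(a) After draining 59% and refilling: 422 × 0.41 + 65 × 0.59 = 211.37 ppm.
(a) Deficit to target: 229 − 211.37 = 17.63 mg/L.
(a) As CaCO₃: 17.63 mg/L × 645,000 L = 11,370 g; ÷ 100.1 = 113.6 mol Ca²⁺.
(a) Mass: 113.6 × 147 = 16,700 g.

(b) Volume: 258,000 US gal × 3.785 L/gal = 976,530 L.
(b) Rise: 52,000 g / 976,530 L × 1000 = 53.25 mg/L.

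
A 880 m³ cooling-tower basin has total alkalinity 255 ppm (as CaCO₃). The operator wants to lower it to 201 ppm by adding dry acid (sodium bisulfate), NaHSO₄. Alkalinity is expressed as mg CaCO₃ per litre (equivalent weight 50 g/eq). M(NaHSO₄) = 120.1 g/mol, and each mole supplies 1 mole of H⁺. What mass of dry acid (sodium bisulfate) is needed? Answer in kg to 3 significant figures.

114 kg

Volume: 880 m³ = 880,000 L.
Alkalinity to neutralize: (255 − 201) = 54 mg/L as CaCO₃ × 880,000 L = 47,520 g as CaCO₃.
Equivalents of H⁺ required: 47,520 ÷ 50 g/eq = 950.4 eq = 950.4 mol NaHSO₄.
Mass of NaHSO₄: 950.4 × 120.1 = 114,100 g.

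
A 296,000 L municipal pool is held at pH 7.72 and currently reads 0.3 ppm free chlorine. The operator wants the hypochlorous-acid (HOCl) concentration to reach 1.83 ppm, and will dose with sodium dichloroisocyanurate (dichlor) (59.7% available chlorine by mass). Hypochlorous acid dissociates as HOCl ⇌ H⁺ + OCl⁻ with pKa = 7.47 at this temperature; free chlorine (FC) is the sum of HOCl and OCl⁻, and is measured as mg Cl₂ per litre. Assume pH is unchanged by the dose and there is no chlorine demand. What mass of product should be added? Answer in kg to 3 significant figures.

2.37 kg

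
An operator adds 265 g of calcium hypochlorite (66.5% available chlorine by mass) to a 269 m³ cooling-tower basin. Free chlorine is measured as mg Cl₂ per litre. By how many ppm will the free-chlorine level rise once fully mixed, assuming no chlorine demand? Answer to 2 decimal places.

Volume: 269 m³ = 269,000 L.
Available chlorine delivered: 265 g × 0.665 = 176.2 g as Cl₂.
Concentration rise: 176.2 g / 269,000 L = 0.6551 mg/L = 0.66 ppm.

0.66 ppm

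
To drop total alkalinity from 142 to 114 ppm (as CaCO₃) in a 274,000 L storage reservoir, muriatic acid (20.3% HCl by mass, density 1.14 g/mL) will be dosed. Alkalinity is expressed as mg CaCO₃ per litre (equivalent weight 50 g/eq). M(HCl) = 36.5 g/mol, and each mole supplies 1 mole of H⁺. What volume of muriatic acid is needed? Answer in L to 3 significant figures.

24.2 L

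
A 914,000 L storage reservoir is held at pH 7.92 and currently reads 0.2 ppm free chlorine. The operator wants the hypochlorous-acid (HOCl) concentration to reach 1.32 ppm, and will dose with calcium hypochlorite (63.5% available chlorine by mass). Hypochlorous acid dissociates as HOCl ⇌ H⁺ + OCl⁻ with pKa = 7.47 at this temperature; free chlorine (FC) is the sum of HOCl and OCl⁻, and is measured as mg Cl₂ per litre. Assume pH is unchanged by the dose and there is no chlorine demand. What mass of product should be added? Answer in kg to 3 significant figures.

[OCl⁻]/[HOCl] = 10^(pH − pKa) = 10^(7.92 − 7.47) = 2.818; fraction as HOCl = 1/(1 + 2.818) = 0.2619.
Free chlorine required for 1.32 ppm HOCl: 1.32 / 0.2619 = 5.04 ppm.
FC to add: 5.04 − 0.2 = 4.84 mg/L as Cl₂.
Cl₂ equivalent: 4.84 mg/L × 914,000 L = 4424 g.
Product at 63.5% available Cl: 4424 / 0.635 = 6967 g.

6.97 kg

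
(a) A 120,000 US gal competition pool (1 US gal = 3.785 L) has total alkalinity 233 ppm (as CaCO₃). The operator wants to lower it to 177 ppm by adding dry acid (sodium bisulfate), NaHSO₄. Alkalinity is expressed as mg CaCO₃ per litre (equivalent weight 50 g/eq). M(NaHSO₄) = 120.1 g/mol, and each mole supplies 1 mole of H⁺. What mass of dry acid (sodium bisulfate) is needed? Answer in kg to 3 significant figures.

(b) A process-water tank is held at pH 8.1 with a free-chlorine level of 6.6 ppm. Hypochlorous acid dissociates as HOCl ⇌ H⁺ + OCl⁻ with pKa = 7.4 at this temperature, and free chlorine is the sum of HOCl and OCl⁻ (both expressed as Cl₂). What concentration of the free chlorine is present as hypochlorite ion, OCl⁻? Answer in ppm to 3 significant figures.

(a) Volume: 120,000 US gal × 3.785 L/gal = 454,200 L.
(a) Alkalinity to neutralize: (233 − 177) = 56 mg/L as CaCO₃ × 454,200 L = 25,440 g as CaCO₃.
(a) Equivalents of H⁺ required: 25,440 ÷ 50 g/eq = 508.7 eq = 508.7 mol NaHSO₄.
(a) Mass of NaHSO₄: 508.7 × 120.1 = 61,100 g.

(b) [OCl⁻]/[HOCl] = 10^(pH − pKa) = 10^(8.1 − 7.4) = 10^0.70 = 5.012.
(b) Fraction as HOCl = 1 / (1 + 5.012) = 0.1663.
(b) OCl⁻ = (1 − 0.1663) × 6.6 ppm = 5.502 ppm.

(a) 61.1 kg; (b) 5.50 ppm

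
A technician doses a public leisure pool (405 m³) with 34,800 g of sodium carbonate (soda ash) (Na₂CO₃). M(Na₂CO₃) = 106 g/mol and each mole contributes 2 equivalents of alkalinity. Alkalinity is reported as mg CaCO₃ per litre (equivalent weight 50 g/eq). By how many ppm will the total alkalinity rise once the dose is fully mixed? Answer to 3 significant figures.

81.1 ppm

Volume: 405 m³ = 405,000 L.
Moles of Na₂CO₃: 34,800 g ÷ 106 g/mol = 328.3 mol → 656.6 eq of alkalinity.
As CaCO₃: 656.6 eq × 50 g/eq = 32,830 g.
Rise: 32,830 g / 405,000 L × 1000 = 81.06 mg/L.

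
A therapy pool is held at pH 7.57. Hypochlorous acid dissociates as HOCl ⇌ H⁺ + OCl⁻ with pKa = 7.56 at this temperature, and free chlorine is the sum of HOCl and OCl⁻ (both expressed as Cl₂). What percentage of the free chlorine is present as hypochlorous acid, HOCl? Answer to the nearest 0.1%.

49.4%

[OCl⁻]/[HOCl] = 10^(pH − pKa) = 10^(7.57 − 7.56) = 10^0.01 = 1.023.
Fraction as HOCl = 1 / (1 + 1.023) = 0.4942.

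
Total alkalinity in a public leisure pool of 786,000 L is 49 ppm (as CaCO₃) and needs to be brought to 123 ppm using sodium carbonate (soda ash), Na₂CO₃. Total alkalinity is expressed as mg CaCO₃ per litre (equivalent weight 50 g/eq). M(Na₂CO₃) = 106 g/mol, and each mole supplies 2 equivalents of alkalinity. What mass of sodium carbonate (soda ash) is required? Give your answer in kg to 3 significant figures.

61.7 kg

Alkalinity to add: (123 − 49) = 74 mg/L as CaCO₃ × 786,000 L = 58,160 g as CaCO₃.
Equivalents: 58,160 g ÷ 50 g/eq = 1163 eq.
Each mole of Na₂CO₃ supplies 2 eq, so 1163 / 2 = 581.6 mol.
Mass: 581.6 mol × 106 g/mol = 61,650 g.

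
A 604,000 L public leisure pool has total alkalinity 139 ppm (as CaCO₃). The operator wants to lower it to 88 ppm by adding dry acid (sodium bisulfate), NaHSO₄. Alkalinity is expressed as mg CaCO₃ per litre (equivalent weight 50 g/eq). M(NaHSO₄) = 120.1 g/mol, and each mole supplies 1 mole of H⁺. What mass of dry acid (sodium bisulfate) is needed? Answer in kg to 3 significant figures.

Alkalinity to neutralize: (139 − 88) = 51 mg/L as CaCO₃ × 604,000 L = 30,800 g as CaCO₃.
Equivalents of H⁺ required: 30,800 ÷ 50 g/eq = 616.1 eq = 616.1 mol NaHSO₄.
Mass of NaHSO₄: 616.1 × 120.1 = 73,990 g.

74.0 kg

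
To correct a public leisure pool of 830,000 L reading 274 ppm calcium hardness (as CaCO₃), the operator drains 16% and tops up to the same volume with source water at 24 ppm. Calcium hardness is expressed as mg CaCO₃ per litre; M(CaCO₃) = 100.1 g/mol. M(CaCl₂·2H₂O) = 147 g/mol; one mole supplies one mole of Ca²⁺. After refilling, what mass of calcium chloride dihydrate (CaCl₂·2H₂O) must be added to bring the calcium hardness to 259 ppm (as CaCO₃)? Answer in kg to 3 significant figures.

After draining 16% and refilling: 274 × 0.84 + 24 × 0.16 = 234 ppm.
Deficit to target: 259 − 234 = 25 mg/L.
As CaCO₃: 25 mg/L × 830,000 L = 20,750 g; ÷ 100.1 = 207.3 mol Ca²⁺.
Mass: 207.3 × 147 = 30,470 g.

30.5 kg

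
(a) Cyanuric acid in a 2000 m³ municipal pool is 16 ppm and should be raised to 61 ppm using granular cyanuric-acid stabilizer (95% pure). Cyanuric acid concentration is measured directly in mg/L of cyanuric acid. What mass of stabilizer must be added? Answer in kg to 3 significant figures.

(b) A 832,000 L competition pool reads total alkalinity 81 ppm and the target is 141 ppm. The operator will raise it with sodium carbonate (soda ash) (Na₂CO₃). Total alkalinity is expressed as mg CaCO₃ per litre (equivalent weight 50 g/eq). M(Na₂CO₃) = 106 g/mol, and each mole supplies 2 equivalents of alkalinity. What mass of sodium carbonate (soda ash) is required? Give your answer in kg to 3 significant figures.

(a) Volume: 2000 m³ = 2,000,000 L.
(a) CYA to add: (61 − 16) = 45 mg/L × 2,000,000 L = 90,000 g cyanuric acid.
(a) At 95% purity: 90,000 / 0.95 = 94,740 g product.

(b) Alkalinity to add: (141 − 81) = 60 mg/L as CaCO₃ × 832,000 L = 49,920 g as CaCO₃.
(b) Equivalents: 49,920 g ÷ 50 g/eq = 998.4 eq.
(b) Each mole of Na₂CO₃ supplies 2 eq, so 998.4 / 2 = 499.2 mol.
(b) Mass: 499.2 mol × 106 g/mol = 52,920 g.

(a) 94.7 kg; (b) 52.9 kg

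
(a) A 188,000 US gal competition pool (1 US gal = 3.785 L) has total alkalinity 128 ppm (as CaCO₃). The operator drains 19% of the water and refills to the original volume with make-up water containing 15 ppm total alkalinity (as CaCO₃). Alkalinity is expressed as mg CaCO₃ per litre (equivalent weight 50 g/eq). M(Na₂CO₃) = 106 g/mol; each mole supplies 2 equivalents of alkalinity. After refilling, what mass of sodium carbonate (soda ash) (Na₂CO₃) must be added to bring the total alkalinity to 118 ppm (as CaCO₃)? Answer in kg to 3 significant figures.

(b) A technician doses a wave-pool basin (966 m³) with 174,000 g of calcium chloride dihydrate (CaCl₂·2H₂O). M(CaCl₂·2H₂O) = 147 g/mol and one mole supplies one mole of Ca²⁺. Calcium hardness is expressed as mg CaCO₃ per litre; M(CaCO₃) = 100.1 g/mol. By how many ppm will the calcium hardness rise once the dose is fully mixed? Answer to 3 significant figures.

(a) Volume: 188,000 US gal × 3.785 L/gal = 711,580 L.
(a) After draining 19% and refilling: 128 × 0.81 + 15 × 0.19 = 106.53 ppm.
(a) Deficit to target: 118 − 106.53 = 11.47 mg/L.
(a) As CaCO₃: 11.47 mg/L × 711,580 L = 8162 g; ÷ 50 g/eq ÷ 2 = 81.62 mol Na₂CO₃.
(a) Mass: 81.62 × 106 = 8652 g.

(b) Volume: 966 m³ = 966,000 L.
(b) Moles of Ca²⁺: 174,000 g ÷ 147 g/mol = 1184 mol.
(b) As CaCO₃: 1184 mol × 100.1 g/mol = 118,500 g.
(b) Rise: 118,500 g / 966,000 L × 1000 = 122.7 mg/L.

(a) 8.65 kg; (b) 123 ppm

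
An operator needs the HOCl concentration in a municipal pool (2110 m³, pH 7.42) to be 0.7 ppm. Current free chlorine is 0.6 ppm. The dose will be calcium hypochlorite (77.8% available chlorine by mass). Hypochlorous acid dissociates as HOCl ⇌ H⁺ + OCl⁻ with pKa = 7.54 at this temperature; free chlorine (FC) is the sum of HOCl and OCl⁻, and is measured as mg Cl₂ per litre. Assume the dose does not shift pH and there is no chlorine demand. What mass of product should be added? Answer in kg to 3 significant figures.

1.71 kg

Volume: 2110 m³ = 2,110,000 L.
[OCl⁻]/[HOCl] = 10^(pH − pKa) = 10^(7.42 − 7.54) = 0.7586; fraction as HOCl = 1/(1 + 0.7586) = 0.5686.
Free chlorine required for 0.7 ppm HOCl: 0.7 / 0.5686 = 1.231 ppm.
FC to add: 1.231 − 0.6 = 0.631 mg/L as Cl₂.
Cl₂ equivalent: 0.631 mg/L × 2,110,000 L = 1331 g.
Product at 77.8% available Cl: 1331 / 0.778 = 1711 g.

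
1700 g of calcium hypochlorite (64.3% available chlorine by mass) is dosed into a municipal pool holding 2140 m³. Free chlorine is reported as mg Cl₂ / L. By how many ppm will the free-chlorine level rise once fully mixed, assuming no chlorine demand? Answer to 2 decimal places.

0.51 ppm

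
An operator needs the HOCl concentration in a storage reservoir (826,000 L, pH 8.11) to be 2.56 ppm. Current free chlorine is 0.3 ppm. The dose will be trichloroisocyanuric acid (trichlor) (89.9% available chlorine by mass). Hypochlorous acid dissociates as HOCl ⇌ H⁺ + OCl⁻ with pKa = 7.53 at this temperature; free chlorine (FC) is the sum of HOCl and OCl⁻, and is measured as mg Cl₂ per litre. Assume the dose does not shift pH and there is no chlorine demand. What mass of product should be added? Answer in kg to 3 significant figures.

11.0 kg

[OCl⁻]/[HOCl] = 10^(pH − pKa) = 10^(8.11 − 7.53) = 3.802; fraction as HOCl = 1/(1 + 3.802) = 0.2083.
Free chlorine required for 2.56 ppm HOCl: 2.56 / 0.2083 = 12.29 ppm.
FC to add: 12.29 − 0.3 = 11.99 mg/L as Cl₂.
Cl₂ equivalent: 11.99 mg/L × 826,000 L = 9906 g.
Product at 89.9% available Cl: 9906 / 0.899 = 11,020 g.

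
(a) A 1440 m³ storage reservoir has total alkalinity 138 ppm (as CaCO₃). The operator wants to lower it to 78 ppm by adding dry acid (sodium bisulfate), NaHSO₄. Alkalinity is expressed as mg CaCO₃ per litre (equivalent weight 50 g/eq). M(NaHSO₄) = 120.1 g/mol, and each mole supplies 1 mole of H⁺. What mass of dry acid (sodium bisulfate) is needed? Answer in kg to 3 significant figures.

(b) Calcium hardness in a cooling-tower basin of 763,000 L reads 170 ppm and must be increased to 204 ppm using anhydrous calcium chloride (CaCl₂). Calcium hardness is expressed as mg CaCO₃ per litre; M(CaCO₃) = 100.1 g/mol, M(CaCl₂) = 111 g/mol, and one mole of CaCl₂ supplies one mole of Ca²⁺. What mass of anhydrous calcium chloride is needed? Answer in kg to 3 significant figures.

(a) 208 kg; (b) 28.8 kg

(a) Volume: 1440 m³ = 1,440,000 L.
(a) Alkalinity to neutralize: (138 − 78) = 60 mg/L as CaCO₃ × 1,440,000 L = 86,400 g as CaCO₃.
(a) Equivalents of H⁺ required: 86,400 ÷ 50 g/eq = 1728 eq = 1728 mol NaHSO₄.
(a) Mass of NaHSO₄: 1728 × 120.1 = 207,500 g.

(b) Hardness to add: (204 − 170) = 34 mg/L as CaCO₃ × 763,000 L = 25,940 g as CaCO₃.
(b) Moles of Ca²⁺ (1 mol Ca²⁺ ≡ 1 mol CaCO₃): 25,940 / 100.1 g/mol = 259.2 mol.
(b) Mass of CaCl₂: 259.2 × 111 = 28,770 g.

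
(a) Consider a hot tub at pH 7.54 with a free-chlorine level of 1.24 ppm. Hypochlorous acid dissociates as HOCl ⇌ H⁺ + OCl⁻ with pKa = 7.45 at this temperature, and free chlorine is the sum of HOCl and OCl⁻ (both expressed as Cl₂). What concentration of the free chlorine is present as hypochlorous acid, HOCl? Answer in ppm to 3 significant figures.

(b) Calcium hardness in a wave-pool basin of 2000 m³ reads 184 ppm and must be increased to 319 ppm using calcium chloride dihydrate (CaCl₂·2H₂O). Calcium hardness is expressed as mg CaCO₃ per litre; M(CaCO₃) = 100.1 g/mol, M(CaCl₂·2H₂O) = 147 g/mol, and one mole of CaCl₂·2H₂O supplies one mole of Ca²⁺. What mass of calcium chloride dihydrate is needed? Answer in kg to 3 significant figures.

(a) [OCl⁻]/[HOCl] = 10^(pH − pKa) = 10^(7.54 − 7.45) = 10^0.09 = 1.23.
(a) Fraction as HOCl = 1 / (1 + 1.23) = 0.4484.
(a) HOCl = 0.4484 × 1.24 ppm = 0.556 ppm.

(b) Volume: 2000 m³ = 2,000,000 L.
(b) Hardness to add: (319 − 184) = 135 mg/L as CaCO₃ × 2,000,000 L = 270,000 g as CaCO₃.
(b) Moles of Ca²⁺ (1 mol Ca²⁺ ≡ 1 mol CaCO₃): 270,000 / 100.1 g/mol = 2697 mol.
(b) Mass of CaCl₂·2H₂O: 2697 × 147 = 396,500 g.

(a) 0.556 ppm; (b) 397 kg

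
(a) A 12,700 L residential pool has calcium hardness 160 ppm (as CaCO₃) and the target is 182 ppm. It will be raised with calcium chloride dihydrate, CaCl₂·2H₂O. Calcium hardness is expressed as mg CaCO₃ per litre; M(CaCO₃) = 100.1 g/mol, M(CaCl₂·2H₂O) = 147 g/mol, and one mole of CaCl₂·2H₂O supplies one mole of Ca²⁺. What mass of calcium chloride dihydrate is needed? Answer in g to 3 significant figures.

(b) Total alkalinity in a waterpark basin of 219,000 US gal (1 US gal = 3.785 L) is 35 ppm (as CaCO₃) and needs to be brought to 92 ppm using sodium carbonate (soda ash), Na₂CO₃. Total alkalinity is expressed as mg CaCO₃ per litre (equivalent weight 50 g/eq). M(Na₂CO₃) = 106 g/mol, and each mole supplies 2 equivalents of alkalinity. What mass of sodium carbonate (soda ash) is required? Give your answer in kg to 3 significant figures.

(a) Hardness to add: (182 − 160) = 22 mg/L as CaCO₃ × 12,700 L = 279.4 g as CaCO₃.
(a) Moles of Ca²⁺ (1 mol Ca²⁺ ≡ 1 mol CaCO₃): 279.4 / 100.1 g/mol = 2.791 mol.
(a) Mass of CaCl₂·2H₂O: 2.791 × 147 = 410.3 g.

(b) Volume: 219,000 US gal × 3.785 L/gal = 828,915 L.
(b) Alkalinity to add: (92 − 35) = 57 mg/L as CaCO₃ × 828,915 L = 47,250 g as CaCO₃.
(b) Equivalents: 47,250 g ÷ 50 g/eq = 945 eq.
(b) Each mole of Na₂CO₃ supplies 2 eq, so 945 / 2 = 472.5 mol.
(b) Mass: 472.5 mol × 106 g/mol = 50,080 g.

(a) 410 g; (b) 50.1 kg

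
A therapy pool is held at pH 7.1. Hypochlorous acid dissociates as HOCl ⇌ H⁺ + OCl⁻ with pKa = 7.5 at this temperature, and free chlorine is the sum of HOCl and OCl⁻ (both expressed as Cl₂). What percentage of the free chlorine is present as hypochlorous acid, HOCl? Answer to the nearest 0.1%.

71.5%

[OCl⁻]/[HOCl] = 10^(pH − pKa) = 10^(7.1 − 7.5) = 10^-0.40 = 0.3981.
Fraction as HOCl = 1 / (1 + 0.3981) = 0.7153.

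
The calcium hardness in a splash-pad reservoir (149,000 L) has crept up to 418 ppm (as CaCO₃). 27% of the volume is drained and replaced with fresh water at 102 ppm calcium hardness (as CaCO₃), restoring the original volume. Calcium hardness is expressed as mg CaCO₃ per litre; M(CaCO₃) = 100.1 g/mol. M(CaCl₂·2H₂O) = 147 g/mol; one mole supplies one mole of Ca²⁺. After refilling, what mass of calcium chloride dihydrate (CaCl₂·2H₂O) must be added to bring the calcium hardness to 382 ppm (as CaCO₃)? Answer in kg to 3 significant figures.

10.8 kg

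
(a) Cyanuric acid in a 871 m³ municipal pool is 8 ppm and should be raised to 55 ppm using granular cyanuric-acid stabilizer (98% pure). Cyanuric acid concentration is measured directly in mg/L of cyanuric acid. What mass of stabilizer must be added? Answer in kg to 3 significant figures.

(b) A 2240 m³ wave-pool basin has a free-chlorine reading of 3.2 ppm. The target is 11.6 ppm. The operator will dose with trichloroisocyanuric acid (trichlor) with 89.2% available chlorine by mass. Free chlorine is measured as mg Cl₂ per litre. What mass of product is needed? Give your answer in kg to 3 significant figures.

(a) Volume: 871 m³ = 871,000 L.
(a) CYA to add: (55 − 8) = 47 mg/L × 871,000 L = 40,940 g cyanuric acid.
(a) At 98% purity: 40,940 / 0.98 = 41,770 g product.

(b) Volume: 2240 m³ = 2,240,000 L.
(b) Chlorine deficit: 11.6 − 3.2 = 8.4 ppm = 8.4 mg/L as Cl₂.
(b) Cl₂ equivalent needed: 8.4 mg/L × 2,240,000 L = 18,820,000 mg = 18,820 g.
(b) Product at 89.2% available chlorine: 18,820 / 0.892 = 21,090 g.

(a) 41.8 kg; (b) 21.1 kg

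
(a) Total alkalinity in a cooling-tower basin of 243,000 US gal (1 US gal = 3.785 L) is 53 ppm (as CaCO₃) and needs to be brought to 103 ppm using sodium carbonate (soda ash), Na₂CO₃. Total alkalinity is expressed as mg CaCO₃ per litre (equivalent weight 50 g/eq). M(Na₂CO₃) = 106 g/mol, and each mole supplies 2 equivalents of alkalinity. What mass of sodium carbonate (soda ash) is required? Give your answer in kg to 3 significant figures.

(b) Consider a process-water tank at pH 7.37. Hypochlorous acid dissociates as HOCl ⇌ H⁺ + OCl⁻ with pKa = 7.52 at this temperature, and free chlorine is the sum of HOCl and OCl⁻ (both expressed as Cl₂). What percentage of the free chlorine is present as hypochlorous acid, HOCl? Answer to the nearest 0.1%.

(a) 48.7 kg; (b) 58.5%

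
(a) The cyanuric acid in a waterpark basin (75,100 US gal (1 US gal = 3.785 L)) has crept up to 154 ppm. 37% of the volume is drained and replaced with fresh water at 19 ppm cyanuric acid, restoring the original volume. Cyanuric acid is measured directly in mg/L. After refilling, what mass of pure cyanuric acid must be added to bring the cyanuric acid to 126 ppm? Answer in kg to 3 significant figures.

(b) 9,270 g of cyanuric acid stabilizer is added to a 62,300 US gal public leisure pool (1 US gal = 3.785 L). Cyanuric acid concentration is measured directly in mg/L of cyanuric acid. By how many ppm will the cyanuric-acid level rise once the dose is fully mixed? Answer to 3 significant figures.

(a) Volume: 75,100 US gal × 3.785 L/gal = 284,254 L.
(a) After draining 37% and refilling: 154 × 0.63 + 19 × 0.37 = 104.05 ppm.
(a) Deficit to target: 126 − 104.05 = 21.95 mg/L.
(a) Mass: 21.95 mg/L × 284,254 L = 6239 g cyanuric acid.

(b) Volume: 62,300 US gal × 3.785 L/gal = 235,806 L.
(b) Rise: 9,270 g / 235,806 L × 1000 = 39.31 mg/L.

(a) 6.24 kg; (b) 39.3 ppm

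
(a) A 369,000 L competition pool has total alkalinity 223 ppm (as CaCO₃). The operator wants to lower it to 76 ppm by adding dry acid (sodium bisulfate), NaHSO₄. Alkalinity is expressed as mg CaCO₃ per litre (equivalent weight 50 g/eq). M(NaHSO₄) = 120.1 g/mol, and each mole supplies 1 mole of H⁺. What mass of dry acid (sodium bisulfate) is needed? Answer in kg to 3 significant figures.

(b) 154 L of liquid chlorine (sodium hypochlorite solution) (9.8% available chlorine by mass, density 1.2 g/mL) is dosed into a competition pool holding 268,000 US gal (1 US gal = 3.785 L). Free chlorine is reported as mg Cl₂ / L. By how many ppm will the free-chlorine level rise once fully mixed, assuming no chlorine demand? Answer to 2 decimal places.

(a) 130 kg; (b) 17.85 ppm

(a) Alkalinity to neutralize: (223 − 76) = 147 mg/L as CaCO₃ × 369,000 L = 54,240 g as CaCO₃.
(a) Equivalents of H⁺ required: 54,240 ÷ 50 g/eq = 1085 eq = 1085 mol NaHSO₄.
(a) Mass of NaHSO₄: 1085 × 120.1 = 130,300 g.

(b) Volume: 268,000 US gal × 3.785 L/gal = 1,014,380 L.
(b) Mass of solution: 154 L × 1000 mL/L × 1.2 g/mL = 184,800 g.
(b) Available chlorine delivered: 184,800 g × 0.098 = 18,110 g as Cl₂.
(b) Concentration rise: 18,110 g / 1,014,380 L = 17.85 mg/L = 17.85 ppm.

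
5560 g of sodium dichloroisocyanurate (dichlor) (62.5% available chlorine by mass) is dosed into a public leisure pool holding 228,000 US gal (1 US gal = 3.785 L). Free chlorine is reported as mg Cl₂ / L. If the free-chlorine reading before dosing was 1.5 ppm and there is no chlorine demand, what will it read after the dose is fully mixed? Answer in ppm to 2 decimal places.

Volume: 228,000 US gal × 3.785 L/gal = 862,980 L.
Available chlorine delivered: 5560 g × 0.625 = 3475 g as Cl₂.
Concentration rise: 3475 g / 862,980 L = 4.027 mg/L = 4.03 ppm.
Final FC: 1.5 + 4.03 = 5.53 ppm.

5.53 ppm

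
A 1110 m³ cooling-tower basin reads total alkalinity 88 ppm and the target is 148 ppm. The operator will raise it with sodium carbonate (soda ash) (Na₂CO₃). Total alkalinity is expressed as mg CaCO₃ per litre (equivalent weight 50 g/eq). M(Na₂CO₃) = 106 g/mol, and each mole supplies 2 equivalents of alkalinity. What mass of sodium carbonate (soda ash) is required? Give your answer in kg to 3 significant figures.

70.6 kg

Volume: 1110 m³ = 1,110,000 L.
Alkalinity to add: (148 − 88) = 60 mg/L as CaCO₃ × 1,110,000 L = 66,600 g as CaCO₃.
Equivalents: 66,600 g ÷ 50 g/eq = 1332 eq.
Each mole of Na₂CO₃ supplies 2 eq, so 1332 / 2 = 666 mol.
Mass: 666 mol × 106 g/mol = 70,600 g.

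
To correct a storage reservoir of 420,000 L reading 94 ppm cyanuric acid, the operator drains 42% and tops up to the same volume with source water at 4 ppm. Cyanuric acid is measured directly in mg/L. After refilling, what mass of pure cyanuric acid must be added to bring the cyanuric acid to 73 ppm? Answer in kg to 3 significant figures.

7.06 kg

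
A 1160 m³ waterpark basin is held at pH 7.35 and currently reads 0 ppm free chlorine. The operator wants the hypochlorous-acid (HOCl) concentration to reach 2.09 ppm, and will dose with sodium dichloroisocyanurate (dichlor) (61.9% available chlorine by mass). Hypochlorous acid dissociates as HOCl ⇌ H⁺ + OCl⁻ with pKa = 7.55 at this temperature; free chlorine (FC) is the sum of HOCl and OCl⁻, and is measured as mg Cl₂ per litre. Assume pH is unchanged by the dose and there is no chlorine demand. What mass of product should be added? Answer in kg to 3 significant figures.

6.39 kg

Volume: 1160 m³ = 1,160,000 L.
[OCl⁻]/[HOCl] = 10^(pH − pKa) = 10^(7.35 − 7.55) = 0.631; fraction as HOCl = 1/(1 + 0.631) = 0.6131.
Free chlorine required for 2.09 ppm HOCl: 2.09 / 0.6131 = 3.409 ppm.
FC to add: 3.409 − 0 = 3.409 mg/L as Cl₂.
Cl₂ equivalent: 3.409 mg/L × 1,160,000 L = 3954 g.
Product at 61.9% available Cl: 3954 / 0.619 = 6388 g.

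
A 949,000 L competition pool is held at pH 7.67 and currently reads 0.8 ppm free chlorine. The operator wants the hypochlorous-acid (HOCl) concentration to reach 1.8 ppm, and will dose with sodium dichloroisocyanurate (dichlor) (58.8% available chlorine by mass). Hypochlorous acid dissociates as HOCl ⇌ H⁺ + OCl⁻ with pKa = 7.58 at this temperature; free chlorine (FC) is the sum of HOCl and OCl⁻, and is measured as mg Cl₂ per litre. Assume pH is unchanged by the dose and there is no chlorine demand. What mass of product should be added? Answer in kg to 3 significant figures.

[OCl⁻]/[HOCl] = 10^(pH − pKa) = 10^(7.67 − 7.58) = 1.23; fraction as HOCl = 1/(1 + 1.23) = 0.4484.
Free chlorine required for 1.8 ppm HOCl: 1.8 / 0.4484 = 4.014 ppm.
FC to add: 4.014 − 0.8 = 3.214 mg/L as Cl₂.
Cl₂ equivalent: 3.214 mg/L × 949,000 L = 3051 g.
Product at 58.8% available Cl: 3051 / 0.588 = 5188 g.

5.19 kg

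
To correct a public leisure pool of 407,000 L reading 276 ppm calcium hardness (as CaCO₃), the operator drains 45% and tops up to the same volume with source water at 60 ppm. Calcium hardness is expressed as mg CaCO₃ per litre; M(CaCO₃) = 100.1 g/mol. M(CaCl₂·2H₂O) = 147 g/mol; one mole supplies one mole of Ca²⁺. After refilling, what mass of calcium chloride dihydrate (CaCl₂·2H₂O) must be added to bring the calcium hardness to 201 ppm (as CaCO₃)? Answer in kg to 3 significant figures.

13.3 kg

After draining 45% and refilling: 276 × 0.55 + 60 × 0.45 = 178.8 ppm.
Deficit to target: 201 − 178.8 = 22.2 mg/L.
As CaCO₃: 22.2 mg/L × 407,000 L = 9035 g; ÷ 100.1 = 90.26 mol Ca²⁺.
Mass: 90.26 × 147 = 13,270 g.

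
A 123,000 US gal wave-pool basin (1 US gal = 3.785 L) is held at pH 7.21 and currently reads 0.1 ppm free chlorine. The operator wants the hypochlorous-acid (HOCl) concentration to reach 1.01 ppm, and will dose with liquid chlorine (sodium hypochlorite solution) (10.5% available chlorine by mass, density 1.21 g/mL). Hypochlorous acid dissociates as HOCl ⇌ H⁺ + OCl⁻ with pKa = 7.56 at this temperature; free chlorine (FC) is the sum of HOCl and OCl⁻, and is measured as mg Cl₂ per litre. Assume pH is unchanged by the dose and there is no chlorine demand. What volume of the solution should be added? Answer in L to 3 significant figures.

Volume: 123,000 US gal × 3.785 L/gal = 465,555 L.
[OCl⁻]/[HOCl] = 10^(pH − pKa) = 10^(7.21 − 7.56) = 0.4467; fraction as HOCl = 1/(1 + 0.4467) = 0.6912.
Free chlorine required for 1.01 ppm HOCl: 1.01 / 0.6912 = 1.461 ppm.
FC to add: 1.461 − 0.1 = 1.361 mg/L as Cl₂.
Cl₂ equivalent: 1.361 mg/L × 465,555 L = 633.7 g.
Product at 10.5% available Cl: 633.7 / 0.105 = 6035 g.
Volume: 6035 g ÷ 1.21 g/mL = 4988 mL.

4.99 L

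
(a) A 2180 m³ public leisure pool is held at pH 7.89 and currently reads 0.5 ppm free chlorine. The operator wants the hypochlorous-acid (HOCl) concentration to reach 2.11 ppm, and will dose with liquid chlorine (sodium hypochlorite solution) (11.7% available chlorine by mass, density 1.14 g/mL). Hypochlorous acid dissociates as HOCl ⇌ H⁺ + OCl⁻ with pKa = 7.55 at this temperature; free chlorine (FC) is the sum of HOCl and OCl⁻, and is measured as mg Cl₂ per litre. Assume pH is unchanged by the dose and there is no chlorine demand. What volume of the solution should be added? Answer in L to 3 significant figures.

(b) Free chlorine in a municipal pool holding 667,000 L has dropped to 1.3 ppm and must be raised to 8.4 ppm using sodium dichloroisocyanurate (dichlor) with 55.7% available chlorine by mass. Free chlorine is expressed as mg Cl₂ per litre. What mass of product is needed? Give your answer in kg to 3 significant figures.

(a) Volume: 2180 m³ = 2,180,000 L.
(a) [OCl⁻]/[HOCl] = 10^(pH − pKa) = 10^(7.89 − 7.55) = 2.188; fraction as HOCl = 1/(1 + 2.188) = 0.3137.
(a) Free chlorine required for 2.11 ppm HOCl: 2.11 / 0.3137 = 6.726 ppm.
(a) FC to add: 6.726 − 0.5 = 6.226 mg/L as Cl₂.
(a) Cl₂ equivalent: 6.226 mg/L × 2,180,000 L = 13,570 g.
(a) Product at 11.7% available Cl: 13,570 / 0.117 = 116,000 g.
(a) Volume: 116,000 g ÷ 1.14 g/mL = 101,800 mL.

(b) Chlorine deficit: 8.4 − 1.3 = 7.1 ppm = 7.1 mg/L as Cl₂.
(b) Cl₂ equivalent needed: 7.1 mg/L × 667,000 L = 4,736,000 mg = 4736 g.
(b) Product at 55.7% available chlorine: 4736 / 0.557 = 8502 g.

(a) 102 L; (b) 8.50 kg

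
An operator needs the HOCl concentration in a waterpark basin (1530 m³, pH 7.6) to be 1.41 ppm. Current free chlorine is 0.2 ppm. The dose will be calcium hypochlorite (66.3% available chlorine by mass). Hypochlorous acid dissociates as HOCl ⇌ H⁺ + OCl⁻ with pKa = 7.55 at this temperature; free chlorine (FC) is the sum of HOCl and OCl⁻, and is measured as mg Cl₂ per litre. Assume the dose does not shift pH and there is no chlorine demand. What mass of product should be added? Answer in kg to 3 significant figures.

Volume: 1530 m³ = 1,530,000 L.
[OCl⁻]/[HOCl] = 10^(pH − pKa) = 10^(7.6 − 7.55) = 1.122; fraction as HOCl = 1/(1 + 1.122) = 0.4712.
Free chlorine required for 1.41 ppm HOCl: 1.41 / 0.4712 = 2.992 ppm.
FC to add: 2.992 − 0.2 = 2.792 mg/L as Cl₂.
Cl₂ equivalent: 2.792 mg/L × 1,530,000 L = 4272 g.
Product at 66.3% available Cl: 4272 / 0.663 = 6443 g.

6.44 kg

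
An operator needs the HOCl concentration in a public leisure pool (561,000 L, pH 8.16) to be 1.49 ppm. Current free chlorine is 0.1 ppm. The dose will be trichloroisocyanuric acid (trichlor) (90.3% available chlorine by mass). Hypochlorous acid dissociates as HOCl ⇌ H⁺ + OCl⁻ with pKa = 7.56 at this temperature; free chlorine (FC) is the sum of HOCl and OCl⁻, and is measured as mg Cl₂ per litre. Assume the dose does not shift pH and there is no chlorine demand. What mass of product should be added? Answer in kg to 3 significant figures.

4.55 kg

[OCl⁻]/[HOCl] = 10^(pH − pKa) = 10^(8.16 − 7.56) = 3.981; fraction as HOCl = 1/(1 + 3.981) = 0.2008.
Free chlorine required for 1.49 ppm HOCl: 1.49 / 0.2008 = 7.422 ppm.
FC to add: 7.422 − 0.1 = 7.322 mg/L as Cl₂.
Cl₂ equivalent: 7.322 mg/L × 561,000 L = 4108 g.
Product at 90.3% available Cl: 4108 / 0.903 = 4549 g.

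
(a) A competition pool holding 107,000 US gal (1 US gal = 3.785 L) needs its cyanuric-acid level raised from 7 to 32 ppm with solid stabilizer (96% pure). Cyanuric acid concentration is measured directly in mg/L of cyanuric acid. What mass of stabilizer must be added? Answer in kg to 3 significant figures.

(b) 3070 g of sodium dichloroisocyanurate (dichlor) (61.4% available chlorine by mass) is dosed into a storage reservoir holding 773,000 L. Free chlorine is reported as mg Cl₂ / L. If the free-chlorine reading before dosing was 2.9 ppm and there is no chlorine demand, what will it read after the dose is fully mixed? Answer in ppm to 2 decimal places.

(a) Volume: 107,000 US gal × 3.785 L/gal = 404,995 L.
(a) CYA to add: (32 − 7) = 25 mg/L × 404,995 L = 10,120 g cyanuric acid.
(a) At 96% purity: 10,120 / 0.96 = 10,550 g product.

(b) Available chlorine delivered: 3070 g × 0.614 = 1885 g as Cl₂.
(b) Concentration rise: 1885 g / 773,000 L = 2.439 mg/L = 2.44 ppm.
(b) Final FC: 2.9 + 2.44 = 5.34 ppm.

(a) 10.5 kg; (b) 5.34 ppm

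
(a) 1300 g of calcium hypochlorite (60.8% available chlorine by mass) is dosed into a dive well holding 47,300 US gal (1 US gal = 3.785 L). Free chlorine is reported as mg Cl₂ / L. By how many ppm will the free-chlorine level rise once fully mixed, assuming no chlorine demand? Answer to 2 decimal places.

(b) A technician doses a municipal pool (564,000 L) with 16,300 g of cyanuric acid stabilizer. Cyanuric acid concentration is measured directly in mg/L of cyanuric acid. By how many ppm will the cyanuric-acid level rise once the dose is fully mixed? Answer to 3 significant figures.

(a) 4.41 ppm; (b) 28.9 ppm

(a) Volume: 47,300 US gal × 3.785 L/gal = 179,030 L.
(a) Available chlorine delivered: 1300 g × 0.608 = 790.4 g as Cl₂.
(a) Concentration rise: 790.4 g / 179,030 L = 4.415 mg/L = 4.41 ppm.

(b) Rise: 16,300 g / 564,000 L × 1000 = 28.9 mg/L.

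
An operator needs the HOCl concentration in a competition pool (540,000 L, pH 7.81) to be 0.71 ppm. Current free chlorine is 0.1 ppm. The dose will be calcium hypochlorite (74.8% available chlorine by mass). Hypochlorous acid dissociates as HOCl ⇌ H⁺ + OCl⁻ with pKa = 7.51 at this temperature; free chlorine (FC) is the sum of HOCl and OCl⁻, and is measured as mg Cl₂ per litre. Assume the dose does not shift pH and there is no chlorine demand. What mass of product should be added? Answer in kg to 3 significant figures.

[OCl⁻]/[HOCl] = 10^(pH − pKa) = 10^(7.81 − 7.51) = 1.995; fraction as HOCl = 1/(1 + 1.995) = 0.3339.
Free chlorine required for 0.71 ppm HOCl: 0.71 / 0.3339 = 2.127 ppm.
FC to add: 2.127 − 0.1 = 2.027 mg/L as Cl₂.
Cl₂ equivalent: 2.027 mg/L × 540,000 L = 1094 g.
Product at 74.8% available Cl: 1094 / 0.748 = 1463 g.

1.46 kg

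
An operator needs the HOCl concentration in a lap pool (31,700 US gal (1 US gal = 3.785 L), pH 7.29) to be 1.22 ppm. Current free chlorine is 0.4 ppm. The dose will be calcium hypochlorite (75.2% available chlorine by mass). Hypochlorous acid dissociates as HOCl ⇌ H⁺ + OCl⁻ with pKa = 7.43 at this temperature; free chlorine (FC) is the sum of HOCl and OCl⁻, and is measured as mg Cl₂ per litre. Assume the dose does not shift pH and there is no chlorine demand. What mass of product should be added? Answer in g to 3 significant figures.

Volume: 31,700 US gal × 3.785 L/gal = 119,984 L.
[OCl⁻]/[HOCl] = 10^(pH − pKa) = 10^(7.29 − 7.43) = 0.7244; fraction as HOCl = 1/(1 + 0.7244) = 0.5799.
Free chlorine required for 1.22 ppm HOCl: 1.22 / 0.5799 = 2.104 ppm.
FC to add: 2.104 − 0.4 = 1.704 mg/L as Cl₂.
Cl₂ equivalent: 1.704 mg/L × 119,984 L = 204.4 g.
Product at 75.2% available Cl: 204.4 / 0.752 = 271.8 g.

272 g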